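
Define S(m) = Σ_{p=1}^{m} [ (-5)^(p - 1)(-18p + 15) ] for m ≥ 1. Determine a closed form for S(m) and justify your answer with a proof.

S(m) = (-5)^m(3m - 2) + 2

We claim S(m) = (-5)^m(3m - 2) + 2 for all m ≥ 1.
Base case (m = 1): S(1) = -3, and the closed form gives -3. They agree.
For the inductive step, assume it holds for an arbitrary p ≥ 1, so S(p) = (-5)^p(3p - 2) + 2.
Then S(p+1) = S(p) + ((-5)^p(-18p - 3)) = ((-5)^p(3p - 2) + 2) + ((-5)^p(-18p - 3)).
Simplifying, S(p+1) = -15(-5)^p·p - 5(-5)^p + 2 = (-5)^(p+1)(3(p+1) - 2) + 2,
which is the closed form with m = p+1.
By the principle of mathematical induction, the result holds for all m ≥ 1.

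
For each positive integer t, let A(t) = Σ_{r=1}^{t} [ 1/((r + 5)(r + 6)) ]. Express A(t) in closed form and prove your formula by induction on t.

A(t) = t/(6(t + 6))

We claim A(t) = t/(6(t + 6)) for all t ≥ 1.
Base step (t = 1): A(1) = 1/42, and the closed form gives 1/42. They agree.
Inductive step: suppose the statement holds for some r ≥ 1, so A(r) = r/(6(r + 6)).
Then A(r+1) = A(r) + (1/((r + 6)(r + 7))) = (r/(6(r + 6))) + (1/((r + 6)(r + 7))).
Simplifying, A(r+1) = (r + 1)/(6(r + 7)) = (r+1)/(6((r+1) + 6)),
which is the closed form with t = r+1.
By induction, the statement is established for all t ≥ 1.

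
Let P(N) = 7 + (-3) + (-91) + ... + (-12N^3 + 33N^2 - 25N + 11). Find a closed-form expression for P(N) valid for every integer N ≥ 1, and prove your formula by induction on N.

P(N) = -N(3N^3 - 5N^2 - N - 4)

We claim P(N) = -N(3N^3 - 5N^2 - N - 4) for all N ≥ 1.
When N = 1: P(1) = 7, and the closed form gives 7. They agree.
Suppose the result is true for N = m, so P(m) = m(-3m^3 + 5m^2 + m + 4).
Then P(m+1) = P(m) + (-12m^3 - 3m^2 + 5m + 7) = (m(-3m^3 + 5m^2 + m + 4)) + (-12m^3 - 3m^2 + 5m + 7).
Simplifying, P(m+1) = -(m + 1)(3m^3 + 4m^2 - 2m - 7) = -(m+1)(3(m+1)^3 - 5(m+1)^2 - (m+1) - 4),
which is the closed form with N = m+1.
By the principle of mathematical induction, the result holds for all N ≥ 1.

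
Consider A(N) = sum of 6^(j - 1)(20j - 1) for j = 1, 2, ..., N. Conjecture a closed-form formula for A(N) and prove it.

We claim A(N) = 6^N(4N - 1) + 1 for all N ≥ 1.
For the base case N = 1: A(1) = 19, and the closed form gives 19. They agree.
Inductive step: assume the claim holds for N = j, so A(j) = 6^j(4j - 1) + 1.
Then A(j+1) = A(j) + (6^j(20j + 19)) = (6^j(4j - 1) + 1) + (6^j(20j + 19)).
Simplifying, A(j+1) = 24·6^j·j + 18·6^j + 1 = 6^(j+1)(4(j+1) - 1) + 1,
which is the closed form with N = j+1.
By the principle of mathematical induction, the result holds for all N ≥ 1.

A(N) = 6^N(4N - 1) + 1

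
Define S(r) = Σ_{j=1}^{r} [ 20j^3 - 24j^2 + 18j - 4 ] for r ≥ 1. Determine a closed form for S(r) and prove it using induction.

We claim S(r) = r(5r^3 + 2r^2 + 2r + 1) for all r ≥ 1.
For the base case r = 1: S(1) = 10, and the closed form gives 10. They agree.
Suppose the result is true for r = j, so S(j) = j(5j^3 + 2j^2 + 2j + 1).
Then S(j+1) = S(j) + (20j^3 + 36j^2 + 30j + 10) = (j(5j^3 + 2j^2 + 2j + 1)) + (20j^3 + 36j^2 + 30j + 10).
Simplifying, S(j+1) = (j + 1)(5j^3 + 17j^2 + 21j + 10) = (j+1)(5(j+1)^3 + 2(j+1)^2 + 2(j+1) + 1),
which is the closed form with r = j+1.
This completes the induction.

S(r) = r(5r^3 + 2r^2 + 2r + 1)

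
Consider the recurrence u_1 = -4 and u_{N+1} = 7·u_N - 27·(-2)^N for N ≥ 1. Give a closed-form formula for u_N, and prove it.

Computing the first terms: u_1 = -4, u_2 = 26, u_3 = 74. This suggests u_N = 3(-2)^N + 2·7^(N - 1).
When N = 1: the formula gives -4 = -4 = u_1.
Inductive step: suppose the statement holds for some k ≥ 1, so u_k = 3(-2)^k + 2·7^(k - 1).
Then u_{k+1} = 7·u_k - 27·(-2)^k = 7·(3(-2)^k + 2·7^(k - 1)) - 27·(-2)^k = 3(-2)^(k + 1) + 2·7^k = 3(-2)^(k+1) + 2·7^((k+1) - 1),
which is the claimed formula at N = k+1.
By induction, the statement is established for all N ≥ 1.

u_N = 3(-2)^N + 2·7^(N - 1)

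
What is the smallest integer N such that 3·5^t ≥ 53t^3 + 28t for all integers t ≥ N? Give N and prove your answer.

N = 5

At t = 4: 1875 < 3504, so the inequality fails and N ≥ 5. We prove 3·5^t ≥ 53t^3 + 28t for all t ≥ 5.
Base step (t = 5): 3·5^t = 9375 and 53t^3 + 28t = 6765, so 9375 ≥ 6765.
Inductive step: assume the claim holds for t = k, so 3·5^k ≥ 53k^3 + 28k.
Then 3·5^(k + 1) = 5·(3·5^k) ≥ 5·(53k^3 + 28k).
Also, for k ≥ 5 we have 5·(53k^3 + 28k) ≥ 53(k+1)^3 + 28(k+1), since 5·(53k^3 + 28k) − (53(k+1)^3 + 28(k+1)) = 212k^3 - 159k^2 - 47k - 81, which is nonnegative for all k ≥ 5.
Combining, 3·5^(k + 1) ≥ 53(k+1)^3 + 28(k+1).
By induction, the statement is established for all t ≥ 5.
Hence the smallest such N is 5.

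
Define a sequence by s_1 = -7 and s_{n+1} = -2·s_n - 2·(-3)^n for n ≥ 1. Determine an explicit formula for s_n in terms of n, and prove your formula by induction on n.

Computing the first terms: s_1 = -7, s_2 = 20, s_3 = -58. This suggests s_n = -(-2)^(n - 1) + 2(-3)^n.
For the base case n = 1: the formula gives -7 = -7 = s_1.
Inductive step: assume the claim holds for n = k, so s_k = -(-2)^(k - 1) + 2(-3)^k.
Then s_{k+1} = -2·s_k - 2·(-3)^k = -2·(-(-2)^(k - 1) + 2(-3)^k) - 2·(-3)^k = -(-2)^k + 2(-3)^(k + 1) = -(-2)^((k+1) - 1) + 2(-3)^(k+1),
which is the claimed formula at n = k+1.
This completes the induction.

s_n = -(-2)^(n - 1) + 2(-3)^n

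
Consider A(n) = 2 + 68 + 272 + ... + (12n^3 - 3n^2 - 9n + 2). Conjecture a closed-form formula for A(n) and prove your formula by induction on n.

A(n) = n(3n^3 + 5n^2 - 3n - 3)

We claim A(n) = n(3n^3 + 5n^2 - 3n - 3) for all n ≥ 1.
Base step (n = 1): A(1) = 2, and the closed form gives 2. They agree.
Suppose the result is true for n = k, so A(k) = k(3k^3 + 5k^2 - 3k - 3).
Then A(k+1) = A(k) + (12k^3 + 33k^2 + 21k + 2) = (k(3k^3 + 5k^2 - 3k - 3)) + (12k^3 + 33k^2 + 21k + 2).
Simplifying, A(k+1) = (k + 1)(3k^3 + 14k^2 + 16k + 2) = (k+1)(3(k+1)^3 + 5(k+1)^2 - 3(k+1) - 3),
which is the closed form with n = k+1.
By the principle of mathematical induction, the result holds for all n ≥ 1.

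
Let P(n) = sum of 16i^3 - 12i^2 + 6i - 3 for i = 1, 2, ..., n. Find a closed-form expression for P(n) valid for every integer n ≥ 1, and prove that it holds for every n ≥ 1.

We claim P(n) = n(2n - 1)(2n^2 + 3n + 2) for all n ≥ 1.
For the base case n = 1: P(1) = 7, and the closed form gives 7. They agree.
Inductive step: assume the claim holds for n = i, so P(i) = i(4i^3 + 4i^2 + i - 2).
Then P(i+1) = P(i) + (16i^3 + 36i^2 + 30i + 7) = (i(4i^3 + 4i^2 + i - 2)) + (16i^3 + 36i^2 + 30i + 7).
Simplifying, P(i+1) = (i + 1)(2i + 1)(2i^2 + 7i + 7) = (i+1)(2(i+1) - 1)(2(i+1)^2 + 3(i+1) + 2),
which is the closed form with n = i+1.
Hence, by induction on n, the claim holds for every n ≥ 1.

P(n) = n(2n - 1)(2n^2 + 3n + 2)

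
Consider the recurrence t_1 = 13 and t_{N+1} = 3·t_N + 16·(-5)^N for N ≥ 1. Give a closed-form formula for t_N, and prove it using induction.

t_N = -2(-5)^N + 3^N

Computing the first terms: t_1 = 13, t_2 = -41, t_3 = 277. This suggests t_N = -2(-5)^N + 3^N.
Base case (N = 1): the formula gives 13 = 13 = t_1.
Inductive step: assume the claim holds for N = i, so t_i = -2(-5)^i + 3^i.
Then t_{i+1} = 3·t_i + 16·(-5)^i = 3·(-2(-5)^i + 3^i) + 16·(-5)^i = -2(-5)^(i + 1) + 3^(i + 1),
which is the claimed formula at N = i+1.
By induction, the statement is established for all N ≥ 1.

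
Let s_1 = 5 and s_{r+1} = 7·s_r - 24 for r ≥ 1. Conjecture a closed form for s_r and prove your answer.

Computing the first terms: s_1 = 5, s_2 = 11, s_3 = 53. This suggests s_r = 7^(r - 1) + 4.
For the base case r = 1: the formula gives 5 = 5 = s_1.
Suppose the result is true for r = i, so s_i = 7^(i - 1) + 4.
Then s_{i+1} = 7·s_i - 24 = 7·(7^(i - 1) + 4) - 24 = 7^i + 4 = 7^((i+1) - 1) + 4,
which is the claimed formula at r = i+1.
This completes the induction.

s_r = 7^(r - 1) + 4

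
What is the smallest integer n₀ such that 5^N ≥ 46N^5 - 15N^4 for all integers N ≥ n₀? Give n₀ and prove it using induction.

At N = 9: 1953125 < 2617839, so the inequality fails and n₀ ≥ 10. We prove 5^N ≥ 46N^5 - 15N^4 for all N ≥ 10.
Base step (N = 10): 5^N = 9765625 and 46N^5 - 15N^4 = 4450000, so 9765625 ≥ 4450000.
Inductive step: suppose the statement holds for some j ≥ 10, so 5^j ≥ 46j^5 - 15j^4.
Then 5^(j + 1) = 5·(5^j) ≥ 5·(46j^5 - 15j^4).
Also, for j ≥ 10 we have 5·(46j^5 - 15j^4) ≥ 46(j+1)^5 - 15(j+1)^4, since 5·(46j^5 - 15j^4) − (46(j+1)^5 - 15(j+1)^4) = 184j^5 - 290j^4 - 400j^3 - 370j^2 - 170j - 31, which is nonnegative for all j ≥ 10.
Combining, 5^(j + 1) ≥ 46(j+1)^5 - 15(j+1)^4.
This completes the induction.
Hence the smallest such n₀ is 10.

n₀ = 10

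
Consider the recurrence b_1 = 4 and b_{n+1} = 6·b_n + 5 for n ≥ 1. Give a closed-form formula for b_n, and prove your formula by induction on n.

b_n = 5·6^(n - 1) - 1

Computing the first terms: b_1 = 4, b_2 = 29, b_3 = 179. This suggests b_n = 5·6^(n - 1) - 1.
For the base case n = 1: the formula gives 4 = 4 = b_1.
Inductive step: suppose the statement holds for some i ≥ 1, so b_i = 5·6^(i - 1) - 1.
Then b_{i+1} = 6·b_i + 5 = 6·(5·6^(i - 1) - 1) + 5 = 5·6^i - 1 = 5·6^((i+1) - 1) - 1,
which is the claimed formula at n = i+1.
Hence, by induction on n, the claim holds for every n ≥ 1.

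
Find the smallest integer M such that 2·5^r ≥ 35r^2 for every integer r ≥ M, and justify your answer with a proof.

M = 4

At r = 3: 250 < 315, so the inequality fails and M ≥ 4. We prove 2·5^r ≥ 35r^2 for all r ≥ 4.
Base case (r = 4): 2·5^r = 1250 and 35r^2 = 560, so 1250 ≥ 560.
Inductive step: suppose the statement holds for some j ≥ 4, so 2·5^j ≥ 35j^2.
Then 2·5^(j + 1) = 5·(2·5^j) ≥ 5·(35j^2).
Also, for j ≥ 4 we have 5·(35j^2) ≥ 35(j+1)^2, since 5 ≥ (1 + 1/j)^2 for all j ≥ 4.
Combining, 2·5^(j + 1) ≥ 35(j+1)^2.
Hence, by induction on r, the claim holds for every r ≥ 4.
Hence the smallest such M is 4.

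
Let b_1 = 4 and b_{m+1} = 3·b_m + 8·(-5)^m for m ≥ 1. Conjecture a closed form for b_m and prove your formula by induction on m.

b_m = -(-5)^m - 3^(m - 1)

Computing the first terms: b_1 = 4, b_2 = -28, b_3 = 116. This suggests b_m = -(-5)^m - 3^(m - 1).
For the base case m = 1: the formula gives 4 = 4 = b_1.
Suppose the result is true for m = j, so b_j = -(-5)^j - 3^(j - 1).
Then b_{j+1} = 3·b_j + 8·(-5)^j = 3·(-(-5)^j - 3^(j - 1)) + 8·(-5)^j = -(-5)^(j + 1) - 3^j = -(-5)^(j+1) - 3^((j+1) - 1),
which is the claimed formula at m = j+1.
Hence, by induction on m, the claim holds for every m ≥ 1.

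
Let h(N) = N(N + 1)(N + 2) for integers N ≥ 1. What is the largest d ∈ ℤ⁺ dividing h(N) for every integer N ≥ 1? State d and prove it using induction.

d = 6

Computing the first values: h(1) = 6 and h(2) = 24; gcd(6, 24) = 6, so d ≤ 6.
We prove 6 | N(N + 1)(N + 2) for all N ≥ 1 by induction on N.
Base case (N = 1): h(1) = 6 = 6·(1), so 6 | h(1).
Suppose the result is true for N = p, i.e. 6 | h(p). Then
h(p+1) − h(p) = (p+1)·(p+2)·(p+3) − p·(p+1)·(p+2) = (p+1)·(p+2)·[(p+3) − p] = 3·(p+1)·(p+2). The product of 2 consecutive integers is divisible by (2)! = 2, so h(p+1) − h(p) is divisible by 3·2 = 6. By the inductive hypothesis 6 | h(p), hence 6 | h(p+1).
By induction, the statement is established for all N ≥ 1.
Therefore the largest such d is 6.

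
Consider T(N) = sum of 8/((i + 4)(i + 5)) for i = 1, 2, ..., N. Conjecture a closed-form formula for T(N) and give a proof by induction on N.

T(N) = 8N/(5(N + 5))

We claim T(N) = 8N/(5(N + 5)) for all N ≥ 1.
Base step (N = 1): T(1) = 4/15, and the closed form gives 4/15. They agree.
For the inductive step, assume it holds for an arbitrary i ≥ 1, so T(i) = 8i/(5(i + 5)).
Then T(i+1) = T(i) + (8/((i + 5)(i + 6))) = (8i/(5(i + 5))) + (8/((i + 5)(i + 6))).
Simplifying, T(i+1) = 8(i + 1)/(5(i + 6)) = 8(i+1)/(5((i+1) + 5)),
which is the closed form with N = i+1.
By the principle of mathematical induction, the result holds for all N ≥ 1.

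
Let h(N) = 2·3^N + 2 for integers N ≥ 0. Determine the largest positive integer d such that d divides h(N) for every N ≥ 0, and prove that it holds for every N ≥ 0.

d = 4

Computing the first values: h(0) = 4 and h(1) = 8; gcd(4, 8) = 4, so d ≤ 4.
We prove 4 | 2·3^N + 2 for all N ≥ 0 by induction on N.
For the base case N = 0: h(0) = 4 = 4·(1), so 4 | h(0).
For the inductive step, assume it holds for an arbitrary m ≥ 0, i.e. 4 | h(m). Then
h(m+1) = 2·3^(m+1) + 2 = 3·(2·3^m + 2) - 4 = 3·h(m) - 4. The first term is divisible by 4 by the inductive hypothesis, and -4 is divisible by 4. Hence 4 | h(m+1).
Hence, by induction on N, the claim holds for every N ≥ 0.
Therefore the largest such d is 4.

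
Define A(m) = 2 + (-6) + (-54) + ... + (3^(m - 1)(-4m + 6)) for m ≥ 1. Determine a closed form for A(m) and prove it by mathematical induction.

We claim A(m) = 2·3^m(-m + 2) - 4 for all m ≥ 1.
When m = 1: A(1) = 2, and the closed form gives 2. They agree.
Suppose the result is true for m = k, so A(k) = 2·3^k(-k + 2) - 4.
Then A(k+1) = A(k) + (3^k(-4k + 2)) = (2·3^k(-k + 2) - 4) + (3^k(-4k + 2)).
Simplifying, A(k+1) = -6·3^k·k + 6·3^k - 4 = 2·3^(k+1)(-(k+1) + 2) - 4,
which is the closed form with m = k+1.
By the principle of mathematical induction, the result holds for all m ≥ 1.

A(m) = 2·3^m(-m + 2) - 4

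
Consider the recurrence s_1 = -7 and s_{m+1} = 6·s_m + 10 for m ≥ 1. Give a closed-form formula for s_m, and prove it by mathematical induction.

s_m = -5·6^(m - 1) - 2

Computing the first terms: s_1 = -7, s_2 = -32, s_3 = -182. This suggests s_m = -5·6^(m - 1) - 2.
Base case (m = 1): the formula gives -7 = -7 = s_1.
Inductive step: assume the claim holds for m = j, so s_j = -5·6^(j - 1) - 2.
Then s_{j+1} = 6·s_j + 10 = 6·(-5·6^(j - 1) - 2) + 10 = -5·6^j - 2 = -5·6^((j+1) - 1) - 2,
which is the claimed formula at m = j+1.
By induction, the statement is established for all m ≥ 1.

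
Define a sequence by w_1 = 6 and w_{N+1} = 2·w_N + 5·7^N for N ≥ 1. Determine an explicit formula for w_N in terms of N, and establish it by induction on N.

w_N = -2^(N - 1) + 7^N

Computing the first terms: w_1 = 6, w_2 = 47, w_3 = 339. This suggests w_N = -2^(N - 1) + 7^N.
When N = 1: the formula gives 6 = 6 = w_1.
Inductive step: assume the claim holds for N = j, so w_j = -2^(j - 1) + 7^j.
Then w_{j+1} = 2·w_j + 5·7^j = 2·(-2^(j - 1) + 7^j) + 5·7^j = -2^j + 7^(j + 1) = -2^((j+1) - 1) + 7^(j+1),
which is the claimed formula at N = j+1.
By the principle of mathematical induction, the result holds for all N ≥ 1.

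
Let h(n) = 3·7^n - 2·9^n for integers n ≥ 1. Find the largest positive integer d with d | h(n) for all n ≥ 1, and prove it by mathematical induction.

Computing the first values: h(1) = 3 and h(2) = -15; gcd(3, -15) = 3, so d ≤ 3.
We prove 3 | 3·7^n - 2·9^n for all n ≥ 1 by induction on n.
When n = 1: h(1) = 3 = 3·(1), so 3 | h(1).
Suppose the result is true for n = i, i.e. 3 | h(i). Then
h(i+1) − 9·h(i) = (3·7^(i+1) - 2·9^(i+1)) − 9·(3·7^i - 2·9^i) = (3)·7^i·(7 − 9) = (-6)·7^i. Since 3 | h(i) by the inductive hypothesis, 3 | 9·h(i); and 3 | -6 since -6 = 3·-2. Therefore 3 | h(i+1).
By the principle of mathematical induction, the result holds for all n ≥ 1.
Therefore the largest such d is 3.

d = 3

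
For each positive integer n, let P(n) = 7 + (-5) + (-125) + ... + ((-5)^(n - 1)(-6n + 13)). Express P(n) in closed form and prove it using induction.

We claim P(n) = (-5)^n(n - 2) + 2 for all n ≥ 1.
Base step (n = 1): P(1) = 7, and the closed form gives 7. They agree.
Suppose the result is true for n = j, so P(j) = (-5)^j(j - 2) + 2.
Then P(j+1) = P(j) + ((-5)^j(-6j + 7)) = ((-5)^j(j - 2) + 2) + ((-5)^j(-6j + 7)).
Simplifying, P(j+1) = (-5)^(j + 1)j - (-5)^(j + 1) + 2 = (-5)^(j+1)((j+1) - 2) + 2,
which is the closed form with n = j+1.
Hence, by induction on n, the claim holds for every n ≥ 1.

P(n) = (-5)^n(n - 2) + 2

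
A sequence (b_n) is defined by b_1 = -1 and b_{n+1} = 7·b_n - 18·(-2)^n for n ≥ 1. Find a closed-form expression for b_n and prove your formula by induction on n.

Computing the first terms: b_1 = -1, b_2 = 29, b_3 = 131. This suggests b_n = -(-2)^(n + 1) + 3·7^(n - 1).
When n = 1: the formula gives -1 = -1 = b_1.
Suppose the result is true for n = k, so b_k = -(-2)^(k + 1) + 3·7^(k - 1).
Then b_{k+1} = 7·b_k - 18·(-2)^k = 7·(-(-2)^(k + 1) + 3·7^(k - 1)) - 18·(-2)^k = -(-2)^(k + 2) + 3·7^k = -(-2)^((k+1) + 1) + 3·7^((k+1) - 1),
which is the claimed formula at n = k+1.
By the principle of mathematical induction, the result holds for all n ≥ 1.

b_n = -(-2)^(n + 1) + 3·7^(n - 1)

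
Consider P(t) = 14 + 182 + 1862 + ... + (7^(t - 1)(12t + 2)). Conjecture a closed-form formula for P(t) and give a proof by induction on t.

We claim P(t) = 2·7^t·t for all t ≥ 1.
Base step (t = 1): P(1) = 14, and the closed form gives 14. They agree.
For the inductive step, assume it holds for an arbitrary p ≥ 1, so P(p) = 2·7^p·p.
Then P(p+1) = P(p) + (7^p(12p + 14)) = (2·7^p·p) + (7^p(12p + 14)).
Simplifying, P(p+1) = 14·7^p(p + 1) = 2·7^(p+1)·(p+1),
which is the closed form with t = p+1.
This completes the induction.

P(t) = 2·7^t·t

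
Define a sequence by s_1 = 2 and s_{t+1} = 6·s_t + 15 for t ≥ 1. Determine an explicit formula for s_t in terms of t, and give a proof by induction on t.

Computing the first terms: s_1 = 2, s_2 = 27, s_3 = 177. This suggests s_t = 5·6^(t - 1) - 3.
Base case (t = 1): the formula gives 2 = 2 = s_1.
Suppose the result is true for t = k, so s_k = 5·6^(k - 1) - 3.
Then s_{k+1} = 6·s_k + 15 = 6·(5·6^(k - 1) - 3) + 15 = 5·6^k - 3 = 5·6^((k+1) - 1) - 3,
which is the claimed formula at t = k+1.
This completes the induction.

s_t = 5·6^(t - 1) - 3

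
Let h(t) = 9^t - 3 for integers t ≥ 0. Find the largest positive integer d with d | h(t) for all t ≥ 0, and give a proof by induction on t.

d = 2

Computing the first values: h(0) = -2 and h(1) = 6; gcd(-2, 6) = 2, so d ≤ 2.
We prove 2 | 9^t - 3 for all t ≥ 0 by induction on t.
When t = 0: h(0) = -2 = 2·(-1), so 2 | h(0).
Inductive step: suppose the statement holds for some i ≥ 0, i.e. 2 | h(i). Then
h(i+1) = 9^(i+1) - 3 = 9·(9^i - 3) + 24 = 9·h(i) + 24. The first term is divisible by 2 by the inductive hypothesis, and 24 is divisible by 2. Hence 2 | h(i+1).
This completes the induction.
Therefore the largest such d is 2.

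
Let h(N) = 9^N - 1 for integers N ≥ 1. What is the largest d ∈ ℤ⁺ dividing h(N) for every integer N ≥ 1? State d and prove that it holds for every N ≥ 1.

Computing the first values: h(1) = 8 and h(2) = 80; gcd(8, 80) = 8, so d ≤ 8.
We prove 8 | 9^N - 1 for all N ≥ 1 by induction on N.
When N = 1: h(1) = 8 = 8·(1), so 8 | h(1).
Suppose the result is true for N = r, i.e. 8 | h(r). Then
9^{r+1} − 1^{r+1} = 9·9^r − 1·1^r = 9·(9^r − 1^r) + (8)·1^r. The first term is divisible by 8 by the inductive hypothesis, and the second term (8)·1^r is divisible by 8 since 8 | 8. Hence 8 | h(r+1).
Hence, by induction on N, the claim holds for every N ≥ 1.
Therefore the largest such d is 8.

d = 8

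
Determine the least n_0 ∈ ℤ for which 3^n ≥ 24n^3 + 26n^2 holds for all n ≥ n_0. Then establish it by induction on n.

At n = 8: 6561 < 13952, so the inequality fails and n_0 ≥ 9. We prove 3^n ≥ 24n^3 + 26n^2 for all n ≥ 9.
Base step (n = 9): 3^n = 19683 and 24n^3 + 26n^2 = 19602, so 19683 ≥ 19602.
Suppose the result is true for n = k, so 3^k ≥ 24k^3 + 26k^2.
Then 3^(k + 1) = 3·(3^k) ≥ 3·(24k^3 + 26k^2).
Also, for k ≥ 9 we have 3·(24k^3 + 26k^2) ≥ 24(k+1)^3 + 26(k+1)^2, since 3·(24k^3 + 26k^2) − (24(k+1)^3 + 26(k+1)^2) = 48k^3 - 20k^2 - 124k - 50, which is nonnegative for all k ≥ 9.
Combining, 3^(k + 1) ≥ 24(k+1)^3 + 26(k+1)^2.
This completes the induction.
Hence the smallest such n_0 is 9.

n_0 = 9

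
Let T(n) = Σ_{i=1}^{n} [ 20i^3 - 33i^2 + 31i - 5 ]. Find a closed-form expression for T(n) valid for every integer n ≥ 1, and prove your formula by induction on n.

We claim T(n) = n(5n^3 - n^2 + 4n + 5) for all n ≥ 1.
For the base case n = 1: T(1) = 13, and the closed form gives 13. They agree.
Inductive step: assume the claim holds for n = i, so T(i) = i(5i^3 - i^2 + 4i + 5).
Then T(i+1) = T(i) + (20i^3 + 27i^2 + 25i + 13) = (i(5i^3 - i^2 + 4i + 5)) + (20i^3 + 27i^2 + 25i + 13).
Simplifying, T(i+1) = (i + 1)(5i^3 + 14i^2 + 17i + 13) = (i+1)(5(i+1)^3 - (i+1)^2 + 4(i+1) + 5),
which is the closed form with n = i+1.
By induction, the statement is established for all n ≥ 1.

T(n) = n(5n^3 - n^2 + 4n + 5)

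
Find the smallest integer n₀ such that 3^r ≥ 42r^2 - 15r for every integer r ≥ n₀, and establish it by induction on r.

At r = 6: 729 < 1422, so the inequality fails and n₀ ≥ 7. We prove 3^r ≥ 42r^2 - 15r for all r ≥ 7.
When r = 7: 3^r = 2187 and 42r^2 - 15r = 1953, so 2187 ≥ 1953.
Inductive step: suppose the statement holds for some k ≥ 7, so 3^k ≥ 42k^2 - 15k.
Then 3^(k + 1) = 3·(3^k) ≥ 3·(42k^2 - 15k).
Also, for k ≥ 7 we have 3·(42k^2 - 15k) ≥ 42(k+1)^2 - 15(k+1), since 3·(42k^2 - 15k) − (42(k+1)^2 - 15(k+1)) = 84k^2 - 114k - 27, which is nonnegative for all k ≥ 7.
Combining, 3^(k + 1) ≥ 42(k+1)^2 - 15(k+1).
Hence, by induction on r, the claim holds for every r ≥ 7.
Hence the smallest such n₀ is 7.

n₀ = 7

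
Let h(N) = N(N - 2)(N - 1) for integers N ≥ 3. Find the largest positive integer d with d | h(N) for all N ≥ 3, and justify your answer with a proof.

d = 6

Computing the first values: h(3) = 6 and h(4) = 24; gcd(6, 24) = 6, so d ≤ 6.
We prove 6 | N(N - 2)(N - 1) for all N ≥ 3 by induction on N.
Base case (N = 3): h(3) = 6 = 6·(1), so 6 | h(3).
Inductive step: assume the claim holds for N = r, i.e. 6 | h(r). Then
h(r+1) − h(r) = (r-1)·r·(r+1) − (r-2)·(r-1)·r = (r-1)·r·[(r+1) − (r-2)] = 3·(r-1)·r. The product of 2 consecutive integers is divisible by (2)! = 2, so h(r+1) − h(r) is divisible by 3·2 = 6. By the inductive hypothesis 6 | h(r), hence 6 | h(r+1).
By the principle of mathematical induction, the result holds for all N ≥ 3.
Therefore the largest such d is 6.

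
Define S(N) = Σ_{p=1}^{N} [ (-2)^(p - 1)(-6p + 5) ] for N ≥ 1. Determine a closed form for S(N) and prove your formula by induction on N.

We claim S(N) = (-2)^N(2N - 1) + 1 for all N ≥ 1.
Base step (N = 1): S(1) = -1, and the closed form gives -1. They agree.
Suppose the result is true for N = p, so S(p) = (-2)^p(2p - 1) + 1.
Then S(p+1) = S(p) + ((-2)^p(-6p - 1)) = ((-2)^p(2p - 1) + 1) + ((-2)^p(-6p - 1)).
Simplifying, S(p+1) = (-2)^(p + 1) - (-2)^(p + 2)p + 1 = (-2)^(p+1)(2(p+1) - 1) + 1,
which is the closed form with N = p+1.
By induction, the statement is established for all N ≥ 1.

S(N) = (-2)^N(2N - 1) + 1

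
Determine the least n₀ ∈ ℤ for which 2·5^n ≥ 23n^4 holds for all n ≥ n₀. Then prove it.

n₀ = 6

At n = 5: 6250 < 14375, so the inequality fails and n₀ ≥ 6. We prove 2·5^n ≥ 23n^4 for all n ≥ 6.
Base case (n = 6): 2·5^n = 31250 and 23n^4 = 29808, so 31250 ≥ 29808.
For the inductive step, assume it holds for an arbitrary i ≥ 6, so 2·5^i ≥ 23i^4.
Then 2·5^(i + 1) = 5·(2·5^i) ≥ 5·(23i^4).
Also, for i ≥ 6 we have 5·(23i^4) ≥ 23(i+1)^4, since 5 ≥ (1 + 1/i)^4 for all i ≥ 6.
Combining, 2·5^(i + 1) ≥ 23(i+1)^4.
This completes the induction.
Hence the smallest such n₀ is 6.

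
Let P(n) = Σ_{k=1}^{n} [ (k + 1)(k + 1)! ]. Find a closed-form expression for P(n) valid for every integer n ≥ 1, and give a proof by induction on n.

We claim P(n) = (n + 2)! - 2 for all n ≥ 1.
When n = 1: P(1) = 4, and the closed form gives 4. They agree.
Suppose the result is true for n = k, so P(k) = (k + 2)! - 2.
Then P(k+1) = P(k) + ((k + 2)(k + 2)!) = ((k + 2)! - 2) + ((k + 2)(k + 2)!).
Simplifying, P(k+1) = ((k+1) + 2)! - 2,
which is the closed form with n = k+1.
Hence, by induction on n, the claim holds for every n ≥ 1.

P(n) = (n + 2)! - 2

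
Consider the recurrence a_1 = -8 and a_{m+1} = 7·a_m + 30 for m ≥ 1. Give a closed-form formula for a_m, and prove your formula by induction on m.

a_m = -3·7^(m - 1) - 5

Computing the first terms: a_1 = -8, a_2 = -26, a_3 = -152. This suggests a_m = -3·7^(m - 1) - 5.
Base case (m = 1): the formula gives -8 = -8 = a_1.
For the inductive step, assume it holds for an arbitrary j ≥ 1, so a_j = -3·7^(j - 1) - 5.
Then a_{j+1} = 7·a_j + 30 = 7·(-3·7^(j - 1) - 5) + 30 = -3·7^j - 5 = -3·7^((j+1) - 1) - 5,
which is the claimed formula at m = j+1.
This completes the induction.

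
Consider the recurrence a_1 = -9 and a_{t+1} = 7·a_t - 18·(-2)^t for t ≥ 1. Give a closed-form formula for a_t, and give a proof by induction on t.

a_t = -(-2)^(t + 1) - 5·7^(t - 1)

Computing the first terms: a_1 = -9, a_2 = -27, a_3 = -261. This suggests a_t = -(-2)^(t + 1) - 5·7^(t - 1).
Base case (t = 1): the formula gives -9 = -9 = a_1.
For the inductive step, assume it holds for an arbitrary j ≥ 1, so a_j = -(-2)^(j + 1) - 5·7^(j - 1).
Then a_{j+1} = 7·a_j - 18·(-2)^j = 7·(-(-2)^(j + 1) - 5·7^(j - 1)) - 18·(-2)^j = -(-2)^(j + 2) - 5·7^j = -(-2)^((j+1) + 1) - 5·7^((j+1) - 1),
which is the claimed formula at t = j+1.
By induction, the statement is established for all t ≥ 1.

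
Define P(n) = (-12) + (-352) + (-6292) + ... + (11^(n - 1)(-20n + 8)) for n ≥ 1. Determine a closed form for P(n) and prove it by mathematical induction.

We claim P(n) = 11^n(-2n + 1) - 1 for all n ≥ 1.
Base case (n = 1): P(1) = -12, and the closed form gives -12. They agree.
Inductive step: suppose the statement holds for some j ≥ 1, so P(j) = 11^j(-2j + 1) - 1.
Then P(j+1) = P(j) + (11^j(-20j - 12)) = (11^j(-2j + 1) - 1) + (11^j(-20j - 12)).
Simplifying, P(j+1) = -22·11^j·j - 11·11^j - 1 = 11^(j+1)(-2(j+1) + 1) - 1,
which is the closed form with n = j+1.
By induction, the statement is established for all n ≥ 1.

P(n) = 11^n(-2n + 1) - 1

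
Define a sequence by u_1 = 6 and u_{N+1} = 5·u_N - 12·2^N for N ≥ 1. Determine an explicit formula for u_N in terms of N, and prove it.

Computing the first terms: u_1 = 6, u_2 = 6, u_3 = -18. This suggests u_N = 2^(N + 2) - 2·5^(N - 1).
Base step (N = 1): the formula gives 6 = 6 = u_1.
Inductive step: suppose the statement holds for some m ≥ 1, so u_m = 2^(m + 2) - 2·5^(m - 1).
Then u_{m+1} = 5·u_m - 12·2^m = 5·(2^(m + 2) - 2·5^(m - 1)) - 12·2^m = 2^(m + 3) - 2·5^m = 2^((m+1) + 2) - 2·5^((m+1) - 1),
which is the claimed formula at N = m+1.
By the principle of mathematical induction, the result holds for all N ≥ 1.

u_N = 2^(N + 2) - 2·5^(N - 1)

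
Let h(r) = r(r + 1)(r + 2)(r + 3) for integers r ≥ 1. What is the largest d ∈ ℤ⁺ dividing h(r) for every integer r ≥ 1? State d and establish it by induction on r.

Computing the first values: h(1) = 24 and h(2) = 120; gcd(24, 120) = 24, so d ≤ 24.
We prove 24 | r(r + 1)(r + 2)(r + 3) for all r ≥ 1 by induction on r.
Base case (r = 1): h(1) = 24 = 24·(1), so 24 | h(1).
Suppose the result is true for r = i, i.e. 24 | h(i). Then
h(i+1) − h(i) = (i+1)·(i+2)·(i+3)·(i+4) − i·(i+1)·(i+2)·(i+3) = (i+1)·(i+2)·(i+3)·[(i+4) − i] = 4·(i+1)·(i+2)·(i+3). The product of 3 consecutive integers is divisible by (3)! = 6, so h(i+1) − h(i) is divisible by 4·6 = 24. By the inductive hypothesis 24 | h(i), hence 24 | h(i+1).
By the principle of mathematical induction, the result holds for all r ≥ 1.
Therefore the largest such d is 24.

d = 24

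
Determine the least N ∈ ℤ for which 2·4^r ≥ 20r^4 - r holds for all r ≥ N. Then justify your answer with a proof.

N = 8

At r = 7: 32768 < 48013, so the inequality fails and N ≥ 8. We prove 2·4^r ≥ 20r^4 - r for all r ≥ 8.
Base step (r = 8): 2·4^r = 131072 and 20r^4 - r = 81912, so 131072 ≥ 81912.
Inductive step: suppose the statement holds for some j ≥ 8, so 2·4^j ≥ 20j^4 - j.
Then 2·4^(j + 1) = 4·(2·4^j) ≥ 4·(20j^4 - j).
Also, for j ≥ 8 we have 4·(20j^4 - j) ≥ 20(j+1)^4 - (j+1), since 4·(20j^4 - j) − (20(j+1)^4 - (j+1)) = 60j^4 - 80j^3 - 120j^2 - 83j - 19, which is nonnegative for all j ≥ 8.
Combining, 2·4^(j + 1) ≥ 20(j+1)^4 - (j+1).
By the principle of mathematical induction, the result holds for all r ≥ 8.
Hence the smallest such N is 8.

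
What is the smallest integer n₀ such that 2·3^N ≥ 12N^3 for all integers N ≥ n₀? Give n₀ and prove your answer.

n₀ = 7

At N = 6: 1458 < 2592, so the inequality fails and n₀ ≥ 7. We prove 2·3^N ≥ 12N^3 for all N ≥ 7.
For the base case N = 7: 2·3^N = 4374 and 12N^3 = 4116, so 4374 ≥ 4116.
For the inductive step, assume it holds for an arbitrary p ≥ 7, so 2·3^p ≥ 12p^3.
Then 2·3^(p + 1) = 3·(2·3^p) ≥ 3·(12p^3).
Also, for p ≥ 7 we have 3·(12p^3) ≥ 12(p+1)^3, since 3 ≥ (1 + 1/p)^3 for all p ≥ 7.
Combining, 2·3^(p + 1) ≥ 12(p+1)^3.
By induction, the statement is established for all N ≥ 7.
Hence the smallest such n₀ is 7.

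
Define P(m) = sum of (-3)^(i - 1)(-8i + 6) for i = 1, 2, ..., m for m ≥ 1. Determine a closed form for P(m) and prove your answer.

We claim P(m) = (-3)^m(2m - 1) + 1 for all m ≥ 1.
Base step (m = 1): P(1) = -2, and the closed form gives -2. They agree.
Suppose the result is true for m = i, so P(i) = (-3)^i(2i - 1) + 1.
Then P(i+1) = P(i) + ((-3)^i(-8i - 2)) = ((-3)^i(2i - 1) + 1) + ((-3)^i(-8i - 2)).
Simplifying, P(i+1) = -6(-3)^i·i - 3(-3)^i + 1 = (-3)^(i+1)(2(i+1) - 1) + 1,
which is the closed form with m = i+1.
Hence, by induction on m, the claim holds for every m ≥ 1.

P(m) = (-3)^m(2m - 1) + 1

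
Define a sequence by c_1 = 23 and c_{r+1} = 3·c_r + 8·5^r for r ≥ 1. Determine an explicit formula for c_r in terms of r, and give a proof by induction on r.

Computing the first terms: c_1 = 23, c_2 = 109, c_3 = 527. This suggests c_r = 3^r + 4·5^r.
When r = 1: the formula gives 23 = 23 = c_1.
Suppose the result is true for r = p, so c_p = 3^p + 4·5^p.
Then c_{p+1} = 3·c_p + 8·5^p = 3·(3^p + 4·5^p) + 8·5^p = 3^(p + 1) + 4·5^(p + 1),
which is the claimed formula at r = p+1.
By the principle of mathematical induction, the result holds for all r ≥ 1.

c_r = 3^r + 4·5^r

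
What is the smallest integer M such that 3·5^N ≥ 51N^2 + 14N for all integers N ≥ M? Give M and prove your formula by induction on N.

M = 4

At N = 3: 375 < 501, so the inequality fails and M ≥ 4. We prove 3·5^N ≥ 51N^2 + 14N for all N ≥ 4.
When N = 4: 3·5^N = 1875 and 51N^2 + 14N = 872, so 1875 ≥ 872.
Suppose the result is true for N = k, so 3·5^k ≥ 51k^2 + 14k.
Then 3·5^(k + 1) = 5·(3·5^k) ≥ 5·(51k^2 + 14k).
Also, for k ≥ 4 we have 5·(51k^2 + 14k) ≥ 51(k+1)^2 + 14(k+1), since 5·(51k^2 + 14k) − (51(k+1)^2 + 14(k+1)) = 204k^2 - 46k - 65, which is nonnegative for all k ≥ 4.
Combining, 3·5^(k + 1) ≥ 51(k+1)^2 + 14(k+1).
By the principle of mathematical induction, the result holds for all N ≥ 4.
Hence the smallest such M is 4.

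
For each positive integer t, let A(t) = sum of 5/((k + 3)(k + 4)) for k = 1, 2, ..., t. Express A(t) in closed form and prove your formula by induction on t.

We claim A(t) = 5t/(4(t + 4)) for all t ≥ 1.
When t = 1: A(1) = 1/4, and the closed form gives 1/4. They agree.
Inductive step: suppose the statement holds for some k ≥ 1, so A(k) = 5k/(4(k + 4)).
Then A(k+1) = A(k) + (5/((k + 4)(k + 5))) = (5k/(4(k + 4))) + (5/((k + 4)(k + 5))).
Simplifying, A(k+1) = 5(k + 1)/(4(k + 5)) = 5(k+1)/(4((k+1) + 4)),
which is the closed form with t = k+1.
By induction, the statement is established for all t ≥ 1.

A(t) = 5t/(4(t + 4))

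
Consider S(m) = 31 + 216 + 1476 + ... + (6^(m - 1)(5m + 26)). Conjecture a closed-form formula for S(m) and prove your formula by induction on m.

We claim S(m) = 6^m(m + 5) - 5 for all m ≥ 1.
When m = 1: S(1) = 31, and the closed form gives 31. They agree.
Suppose the result is true for m = i, so S(i) = 6^i(i + 5) - 5.
Then S(i+1) = S(i) + (6^i(5i + 31)) = (6^i(i + 5) - 5) + (6^i(5i + 31)).
Simplifying, S(i+1) = 6^(i + 1)i + 6^(i + 2) - 5 = 6^(i+1)((i+1) + 5) - 5,
which is the closed form with m = i+1.
By induction, the statement is established for all m ≥ 1.

S(m) = 6^m(m + 5) - 5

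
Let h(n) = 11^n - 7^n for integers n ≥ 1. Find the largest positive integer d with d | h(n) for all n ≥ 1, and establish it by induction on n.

d = 4

Computing the first values: h(1) = 4 and h(2) = 72; gcd(4, 72) = 4, so d ≤ 4.
We prove 4 | 11^n - 7^n for all n ≥ 1 by induction on n.
When n = 1: h(1) = 4 = 4·(1), so 4 | h(1).
Inductive step: suppose the statement holds for some j ≥ 1, i.e. 4 | h(j). Then
11^{j+1} − 7^{j+1} = 11·11^j − 7·7^j = 11·(11^j − 7^j) + (4)·7^j. The first term is divisible by 4 by the inductive hypothesis, and the second term (4)·7^j is divisible by 4 since 4 | 4. Hence 4 | h(j+1).
By induction, the statement is established for all n ≥ 1.
Therefore the largest such d is 4.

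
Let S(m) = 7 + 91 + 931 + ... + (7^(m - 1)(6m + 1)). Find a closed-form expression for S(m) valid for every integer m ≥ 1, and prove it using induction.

S(m) = 7^m·m

We claim S(m) = 7^m·m for all m ≥ 1.
Base case (m = 1): S(1) = 7, and the closed form gives 7. They agree.
Inductive step: suppose the statement holds for some i ≥ 1, so S(i) = 7^i·i.
Then S(i+1) = S(i) + (7^i(6i + 7)) = (7^i·i) + (7^i(6i + 7)).
Simplifying, S(i+1) = 7^(i + 1)(i + 1) = 7^(i+1)·(i+1),
which is the closed form with m = i+1.
By the principle of mathematical induction, the result holds for all m ≥ 1.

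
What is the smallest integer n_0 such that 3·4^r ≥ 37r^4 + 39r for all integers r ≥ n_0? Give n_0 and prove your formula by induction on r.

At r = 7: 49152 < 89110, so the inequality fails and n_0 ≥ 8. We prove 3·4^r ≥ 37r^4 + 39r for all r ≥ 8.
When r = 8: 3·4^r = 196608 and 37r^4 + 39r = 151864, so 196608 ≥ 151864.
For the inductive step, assume it holds for an arbitrary k ≥ 8, so 3·4^k ≥ 37k^4 + 39k.
Then 3·4^(k + 1) = 4·(3·4^k) ≥ 4·(37k^4 + 39k).
Also, for k ≥ 8 we have 4·(37k^4 + 39k) ≥ 37(k+1)^4 + 39(k+1), since 4·(37k^4 + 39k) − (37(k+1)^4 + 39(k+1)) = 111k^4 - 148k^3 - 222k^2 - 31k - 76, which is nonnegative for all k ≥ 8.
Combining, 3·4^(k + 1) ≥ 37(k+1)^4 + 39(k+1).
Hence, by induction on r, the claim holds for every r ≥ 8.
Hence the smallest such n_0 is 8.

n_0 = 8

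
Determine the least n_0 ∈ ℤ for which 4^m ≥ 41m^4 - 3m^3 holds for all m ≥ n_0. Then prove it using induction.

n_0 = 10

At m = 9: 262144 < 266814, so the inequality fails and n_0 ≥ 10. We prove 4^m ≥ 41m^4 - 3m^3 for all m ≥ 10.
For the base case m = 10: 4^m = 1048576 and 41m^4 - 3m^3 = 407000, so 1048576 ≥ 407000.
Suppose the result is true for m = i, so 4^i ≥ 41i^4 - 3i^3.
Then 4^(i + 1) = 4·(4^i) ≥ 4·(41i^4 - 3i^3).
Also, for i ≥ 10 we have 4·(41i^4 - 3i^3) ≥ 41(i+1)^4 - 3(i+1)^3, since 4·(41i^4 - 3i^3) − (41(i+1)^4 - 3(i+1)^3) = 123i^4 - 173i^3 - 237i^2 - 155i - 38, which is nonnegative for all i ≥ 10.
Combining, 4^(i + 1) ≥ 41(i+1)^4 - 3(i+1)^3.
Hence, by induction on m, the claim holds for every m ≥ 10.
Hence the smallest such n_0 is 10.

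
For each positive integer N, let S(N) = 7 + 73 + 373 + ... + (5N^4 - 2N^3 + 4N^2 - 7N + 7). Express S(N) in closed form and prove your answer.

We claim S(N) = N(N^4 + 2N^3 + 2N^2 - 2N + 4) for all N ≥ 1.
Base step (N = 1): S(1) = 7, and the closed form gives 7. They agree.
Inductive step: suppose the statement holds for some k ≥ 1, so S(k) = k(k^4 + 2k^3 + 2k^2 - 2k + 4).
Then S(k+1) = S(k) + (5k^4 + 18k^3 + 28k^2 + 15k + 7) = (k(k^4 + 2k^3 + 2k^2 - 2k + 4)) + (5k^4 + 18k^3 + 28k^2 + 15k + 7).
Simplifying, S(k+1) = (k + 1)(k^4 + 6k^3 + 14k^2 + 12k + 7) = (k+1)((k+1)^4 + 2(k+1)^3 + 2(k+1)^2 - 2(k+1) + 4),
which is the closed form with N = k+1.
This completes the induction.

S(N) = N(N^4 + 2N^3 + 2N^2 - 2N + 4)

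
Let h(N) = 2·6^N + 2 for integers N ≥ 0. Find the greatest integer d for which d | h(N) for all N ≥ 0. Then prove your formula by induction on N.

d = 2

Computing the first values: h(0) = 4 and h(1) = 14; gcd(4, 14) = 2, so d ≤ 2.
We prove 2 | 2·6^N + 2 for all N ≥ 0 by induction on N.
For the base case N = 0: h(0) = 4 = 2·(2), so 2 | h(0).
Inductive step: suppose the statement holds for some k ≥ 0, i.e. 2 | h(k). Then
h(k+1) = 2·6^(k+1) + 2 = 6·(2·6^k + 2) - 10 = 6·h(k) - 10. The first term is divisible by 2 by the inductive hypothesis, and -10 is divisible by 2. Hence 2 | h(k+1).
By the principle of mathematical induction, the result holds for all N ≥ 0.
Therefore the largest such d is 2.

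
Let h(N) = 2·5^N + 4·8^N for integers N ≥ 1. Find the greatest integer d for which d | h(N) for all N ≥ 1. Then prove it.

d = 6

Computing the first values: h(1) = 42 and h(2) = 306; gcd(42, 306) = 6, so d ≤ 6.
We prove 6 | 2·5^N + 4·8^N for all N ≥ 1 by induction on N.
When N = 1: h(1) = 42 = 6·(7), so 6 | h(1).
For the inductive step, assume it holds for an arbitrary k ≥ 1, i.e. 6 | h(k). Then
h(k+1) − 8·h(k) = (2·5^(k+1) + 4·8^(k+1)) − 8·(2·5^k + 4·8^k) = (2)·5^k·(5 − 8) = (-6)·5^k. Since 6 | h(k) by the inductive hypothesis, 6 | 8·h(k); and 6 | -6 since -6 = 6·-1. Therefore 6 | h(k+1).
This completes the induction.
Therefore the largest such d is 6.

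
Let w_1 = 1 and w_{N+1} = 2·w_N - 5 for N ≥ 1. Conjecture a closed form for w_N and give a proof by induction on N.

w_N = -2^(N + 1) + 5

Computing the first terms: w_1 = 1, w_2 = -3, w_3 = -11. This suggests w_N = -2^(N + 1) + 5.
Base step (N = 1): the formula gives 1 = 1 = w_1.
Inductive step: assume the claim holds for N = i, so w_i = -2^(i + 1) + 5.
Then w_{i+1} = 2·w_i - 5 = 2·(-2^(i + 1) + 5) - 5 = -2^(i + 2) + 5 = -2^((i+1) + 1) + 5,
which is the claimed formula at N = i+1.
By induction, the statement is established for all N ≥ 1.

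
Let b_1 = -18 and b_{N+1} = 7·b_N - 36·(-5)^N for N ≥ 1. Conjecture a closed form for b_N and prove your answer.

Computing the first terms: b_1 = -18, b_2 = 54, b_3 = -522. This suggests b_N = 3(-5)^N - 3·7^(N - 1).
For the base case N = 1: the formula gives -18 = -18 = b_1.
Inductive step: suppose the statement holds for some i ≥ 1, so b_i = 3(-5)^i - 3·7^(i - 1).
Then b_{i+1} = 7·b_i - 36·(-5)^i = 7·(3(-5)^i - 3·7^(i - 1)) - 36·(-5)^i = 3(-5)^(i + 1) - 3·7^i = 3(-5)^(i+1) - 3·7^((i+1) - 1),
which is the claimed formula at N = i+1.
By the principle of mathematical induction, the result holds for all N ≥ 1.

b_N = 3(-5)^N - 3·7^(N - 1)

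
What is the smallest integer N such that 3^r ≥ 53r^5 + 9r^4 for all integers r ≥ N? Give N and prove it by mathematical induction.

N = 17

At r = 16: 43046721 < 56164352, so the inequality fails and N ≥ 17. We prove 3^r ≥ 53r^5 + 9r^4 for all r ≥ 17.
Base case (r = 17): 3^r = 129140163 and 53r^5 + 9r^4 = 76004110, so 129140163 ≥ 76004110.
For the inductive step, assume it holds for an arbitrary j ≥ 17, so 3^j ≥ 53j^5 + 9j^4.
Then 3^(j + 1) = 3·(3^j) ≥ 3·(53j^5 + 9j^4).
Also, for j ≥ 17 we have 3·(53j^5 + 9j^4) ≥ 53(j+1)^5 + 9(j+1)^4, since 3·(53j^5 + 9j^4) − (53(j+1)^5 + 9(j+1)^4) = 106j^5 - 247j^4 - 566j^3 - 584j^2 - 301j - 62, which is nonnegative for all j ≥ 17.
Combining, 3^(j + 1) ≥ 53(j+1)^5 + 9(j+1)^4.
By the principle of mathematical induction, the result holds for all r ≥ 17.
Hence the smallest such N is 17.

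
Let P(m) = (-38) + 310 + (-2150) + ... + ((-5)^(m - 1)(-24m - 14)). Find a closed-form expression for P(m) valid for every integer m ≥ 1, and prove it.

We claim P(m) = (-5)^m(4m + 3) - 3 for all m ≥ 1.
Base case (m = 1): P(1) = -38, and the closed form gives -38. They agree.
Inductive step: assume the claim holds for m = i, so P(i) = (-5)^i(4i + 3) - 3.
Then P(i+1) = P(i) + ((-5)^i(-24i - 38)) = ((-5)^i(4i + 3) - 3) + ((-5)^i(-24i - 38)).
Simplifying, P(i+1) = -20(-5)^i·i - 35(-5)^i - 3 = (-5)^(i+1)(4(i+1) + 3) - 3,
which is the closed form with m = i+1.
By the principle of mathematical induction, the result holds for all m ≥ 1.

P(m) = (-5)^m(4m + 3) - 3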